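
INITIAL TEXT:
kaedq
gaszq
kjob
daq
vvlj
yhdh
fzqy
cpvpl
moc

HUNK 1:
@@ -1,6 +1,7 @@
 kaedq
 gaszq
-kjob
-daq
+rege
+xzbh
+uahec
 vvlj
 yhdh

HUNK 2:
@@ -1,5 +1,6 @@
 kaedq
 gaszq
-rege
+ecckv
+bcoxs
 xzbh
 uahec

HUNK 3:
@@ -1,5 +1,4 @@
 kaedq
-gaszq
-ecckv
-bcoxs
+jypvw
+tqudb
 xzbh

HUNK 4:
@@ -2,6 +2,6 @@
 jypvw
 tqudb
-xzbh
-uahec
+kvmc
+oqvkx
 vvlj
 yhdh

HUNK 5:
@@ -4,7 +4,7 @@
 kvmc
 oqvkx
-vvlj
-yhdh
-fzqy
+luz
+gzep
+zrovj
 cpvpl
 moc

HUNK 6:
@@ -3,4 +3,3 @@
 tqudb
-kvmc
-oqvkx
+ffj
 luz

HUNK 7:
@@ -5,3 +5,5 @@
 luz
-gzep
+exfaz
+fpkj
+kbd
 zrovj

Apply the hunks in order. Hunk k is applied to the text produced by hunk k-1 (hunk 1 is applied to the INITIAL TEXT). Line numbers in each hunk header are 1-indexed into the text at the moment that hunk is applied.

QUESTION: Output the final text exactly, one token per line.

Hunk 1: at line 1 remove [kjob,daq] add [rege,xzbh,uahec] -> 10 lines: kaedq gaszq rege xzbh uahec vvlj yhdh fzqy cpvpl moc
Hunk 2: at line 1 remove [rege] add [ecckv,bcoxs] -> 11 lines: kaedq gaszq ecckv bcoxs xzbh uahec vvlj yhdh fzqy cpvpl moc
Hunk 3: at line 1 remove [gaszq,ecckv,bcoxs] add [jypvw,tqudb] -> 10 lines: kaedq jypvw tqudb xzbh uahec vvlj yhdh fzqy cpvpl moc
Hunk 4: at line 2 remove [xzbh,uahec] add [kvmc,oqvkx] -> 10 lines: kaedq jypvw tqudb kvmc oqvkx vvlj yhdh fzqy cpvpl moc
Hunk 5: at line 4 remove [vvlj,yhdh,fzqy] add [luz,gzep,zrovj] -> 10 lines: kaedq jypvw tqudb kvmc oqvkx luz gzep zrovj cpvpl moc
Hunk 6: at line 3 remove [kvmc,oqvkx] add [ffj] -> 9 lines: kaedq jypvw tqudb ffj luz gzep zrovj cpvpl moc
Hunk 7: at line 5 remove [gzep] add [exfaz,fpkj,kbd] -> 11 lines: kaedq jypvw tqudb ffj luz exfaz fpkj kbd zrovj cpvpl moc

Answer: kaedq
jypvw
tqudb
ffj
luz
exfaz
fpkj
kbd
zrovj
cpvpl
moc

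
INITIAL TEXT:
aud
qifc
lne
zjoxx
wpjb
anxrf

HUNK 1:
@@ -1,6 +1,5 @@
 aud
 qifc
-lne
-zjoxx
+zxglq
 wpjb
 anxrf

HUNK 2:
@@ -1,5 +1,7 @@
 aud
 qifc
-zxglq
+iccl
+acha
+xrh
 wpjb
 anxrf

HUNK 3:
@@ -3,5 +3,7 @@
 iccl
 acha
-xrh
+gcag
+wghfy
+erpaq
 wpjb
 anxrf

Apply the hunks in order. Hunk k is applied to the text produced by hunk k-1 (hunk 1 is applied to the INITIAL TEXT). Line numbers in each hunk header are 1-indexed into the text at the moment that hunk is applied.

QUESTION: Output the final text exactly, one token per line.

Answer: aud
qifc
iccl
acha
gcag
wghfy
erpaq
wpjb
anxrf

Derivation:
Hunk 1: at line 1 remove [lne,zjoxx] add [zxglq] -> 5 lines: aud qifc zxglq wpjb anxrf
Hunk 2: at line 1 remove [zxglq] add [iccl,acha,xrh] -> 7 lines: aud qifc iccl acha xrh wpjb anxrf
Hunk 3: at line 3 remove [xrh] add [gcag,wghfy,erpaq] -> 9 lines: aud qifc iccl acha gcag wghfy erpaq wpjb anxrf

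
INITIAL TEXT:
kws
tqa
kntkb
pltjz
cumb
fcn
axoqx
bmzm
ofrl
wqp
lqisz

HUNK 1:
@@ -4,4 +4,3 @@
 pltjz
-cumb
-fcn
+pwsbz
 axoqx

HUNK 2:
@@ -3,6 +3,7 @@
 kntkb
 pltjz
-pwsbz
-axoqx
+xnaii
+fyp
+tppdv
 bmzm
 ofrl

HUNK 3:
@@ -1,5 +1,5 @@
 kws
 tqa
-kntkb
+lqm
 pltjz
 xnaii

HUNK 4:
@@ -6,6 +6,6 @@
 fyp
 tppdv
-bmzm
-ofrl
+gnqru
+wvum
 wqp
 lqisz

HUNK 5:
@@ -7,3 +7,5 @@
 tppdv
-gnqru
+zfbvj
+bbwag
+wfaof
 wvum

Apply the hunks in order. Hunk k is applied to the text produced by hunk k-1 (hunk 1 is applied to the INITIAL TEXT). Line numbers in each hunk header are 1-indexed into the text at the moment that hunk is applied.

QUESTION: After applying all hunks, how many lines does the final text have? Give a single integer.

Hunk 1: at line 4 remove [cumb,fcn] add [pwsbz] -> 10 lines: kws tqa kntkb pltjz pwsbz axoqx bmzm ofrl wqp lqisz
Hunk 2: at line 3 remove [pwsbz,axoqx] add [xnaii,fyp,tppdv] -> 11 lines: kws tqa kntkb pltjz xnaii fyp tppdv bmzm ofrl wqp lqisz
Hunk 3: at line 1 remove [kntkb] add [lqm] -> 11 lines: kws tqa lqm pltjz xnaii fyp tppdv bmzm ofrl wqp lqisz
Hunk 4: at line 6 remove [bmzm,ofrl] add [gnqru,wvum] -> 11 lines: kws tqa lqm pltjz xnaii fyp tppdv gnqru wvum wqp lqisz
Hunk 5: at line 7 remove [gnqru] add [zfbvj,bbwag,wfaof] -> 13 lines: kws tqa lqm pltjz xnaii fyp tppdv zfbvj bbwag wfaof wvum wqp lqisz
Final line count: 13

Answer: 13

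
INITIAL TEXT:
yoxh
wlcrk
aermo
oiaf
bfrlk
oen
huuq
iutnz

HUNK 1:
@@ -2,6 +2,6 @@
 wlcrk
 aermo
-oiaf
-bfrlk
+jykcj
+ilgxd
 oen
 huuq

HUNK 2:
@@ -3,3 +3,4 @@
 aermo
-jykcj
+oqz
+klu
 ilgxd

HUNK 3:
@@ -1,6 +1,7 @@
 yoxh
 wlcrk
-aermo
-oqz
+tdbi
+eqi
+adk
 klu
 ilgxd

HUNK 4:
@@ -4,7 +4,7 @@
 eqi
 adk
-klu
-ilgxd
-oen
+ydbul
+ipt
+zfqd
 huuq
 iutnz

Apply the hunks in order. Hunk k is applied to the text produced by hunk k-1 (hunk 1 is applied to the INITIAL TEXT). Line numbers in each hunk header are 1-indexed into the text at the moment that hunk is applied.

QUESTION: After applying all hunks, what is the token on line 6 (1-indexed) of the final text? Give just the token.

Answer: ydbul

Derivation:
Hunk 1: at line 2 remove [oiaf,bfrlk] add [jykcj,ilgxd] -> 8 lines: yoxh wlcrk aermo jykcj ilgxd oen huuq iutnz
Hunk 2: at line 3 remove [jykcj] add [oqz,klu] -> 9 lines: yoxh wlcrk aermo oqz klu ilgxd oen huuq iutnz
Hunk 3: at line 1 remove [aermo,oqz] add [tdbi,eqi,adk] -> 10 lines: yoxh wlcrk tdbi eqi adk klu ilgxd oen huuq iutnz
Hunk 4: at line 4 remove [klu,ilgxd,oen] add [ydbul,ipt,zfqd] -> 10 lines: yoxh wlcrk tdbi eqi adk ydbul ipt zfqd huuq iutnz
Final line 6: ydbul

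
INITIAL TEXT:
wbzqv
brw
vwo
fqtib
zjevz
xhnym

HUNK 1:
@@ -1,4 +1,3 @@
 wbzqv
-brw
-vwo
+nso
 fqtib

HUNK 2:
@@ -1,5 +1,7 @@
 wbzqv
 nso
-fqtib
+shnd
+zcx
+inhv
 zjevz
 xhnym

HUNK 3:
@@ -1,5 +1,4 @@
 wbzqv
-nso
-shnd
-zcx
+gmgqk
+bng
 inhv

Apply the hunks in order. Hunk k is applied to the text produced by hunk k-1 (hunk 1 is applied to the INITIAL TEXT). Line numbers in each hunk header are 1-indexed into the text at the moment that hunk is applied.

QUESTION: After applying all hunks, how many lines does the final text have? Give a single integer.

Answer: 6

Derivation:
Hunk 1: at line 1 remove [brw,vwo] add [nso] -> 5 lines: wbzqv nso fqtib zjevz xhnym
Hunk 2: at line 1 remove [fqtib] add [shnd,zcx,inhv] -> 7 lines: wbzqv nso shnd zcx inhv zjevz xhnym
Hunk 3: at line 1 remove [nso,shnd,zcx] add [gmgqk,bng] -> 6 lines: wbzqv gmgqk bng inhv zjevz xhnym
Final line count: 6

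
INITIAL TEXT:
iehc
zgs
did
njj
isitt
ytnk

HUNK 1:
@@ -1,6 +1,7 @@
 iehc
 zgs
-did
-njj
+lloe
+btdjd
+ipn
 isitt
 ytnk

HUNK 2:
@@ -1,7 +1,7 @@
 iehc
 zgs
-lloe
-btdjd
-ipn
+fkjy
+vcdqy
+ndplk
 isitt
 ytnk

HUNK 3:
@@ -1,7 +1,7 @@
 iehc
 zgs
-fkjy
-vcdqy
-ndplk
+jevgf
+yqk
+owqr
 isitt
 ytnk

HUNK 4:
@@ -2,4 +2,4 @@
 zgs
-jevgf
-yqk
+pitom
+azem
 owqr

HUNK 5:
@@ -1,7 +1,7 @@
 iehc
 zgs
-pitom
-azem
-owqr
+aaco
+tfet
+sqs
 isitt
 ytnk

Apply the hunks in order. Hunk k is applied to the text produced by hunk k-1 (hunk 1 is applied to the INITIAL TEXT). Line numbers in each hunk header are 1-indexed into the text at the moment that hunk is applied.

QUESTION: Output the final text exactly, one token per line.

Hunk 1: at line 1 remove [did,njj] add [lloe,btdjd,ipn] -> 7 lines: iehc zgs lloe btdjd ipn isitt ytnk
Hunk 2: at line 1 remove [lloe,btdjd,ipn] add [fkjy,vcdqy,ndplk] -> 7 lines: iehc zgs fkjy vcdqy ndplk isitt ytnk
Hunk 3: at line 1 remove [fkjy,vcdqy,ndplk] add [jevgf,yqk,owqr] -> 7 lines: iehc zgs jevgf yqk owqr isitt ytnk
Hunk 4: at line 2 remove [jevgf,yqk] add [pitom,azem] -> 7 lines: iehc zgs pitom azem owqr isitt ytnk
Hunk 5: at line 1 remove [pitom,azem,owqr] add [aaco,tfet,sqs] -> 7 lines: iehc zgs aaco tfet sqs isitt ytnk

Answer: iehc
zgs
aaco
tfet
sqs
isitt
ytnk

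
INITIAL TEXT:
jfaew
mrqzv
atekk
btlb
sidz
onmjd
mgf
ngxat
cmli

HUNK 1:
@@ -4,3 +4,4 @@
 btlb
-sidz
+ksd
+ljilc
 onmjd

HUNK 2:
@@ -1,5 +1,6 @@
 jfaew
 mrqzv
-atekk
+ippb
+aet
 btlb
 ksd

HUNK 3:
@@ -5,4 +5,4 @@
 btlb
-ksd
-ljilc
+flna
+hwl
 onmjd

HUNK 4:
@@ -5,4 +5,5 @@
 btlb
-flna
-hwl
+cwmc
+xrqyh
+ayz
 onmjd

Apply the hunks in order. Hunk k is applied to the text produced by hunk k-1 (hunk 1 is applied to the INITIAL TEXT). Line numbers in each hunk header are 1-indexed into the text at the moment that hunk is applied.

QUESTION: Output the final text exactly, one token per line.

Hunk 1: at line 4 remove [sidz] add [ksd,ljilc] -> 10 lines: jfaew mrqzv atekk btlb ksd ljilc onmjd mgf ngxat cmli
Hunk 2: at line 1 remove [atekk] add [ippb,aet] -> 11 lines: jfaew mrqzv ippb aet btlb ksd ljilc onmjd mgf ngxat cmli
Hunk 3: at line 5 remove [ksd,ljilc] add [flna,hwl] -> 11 lines: jfaew mrqzv ippb aet btlb flna hwl onmjd mgf ngxat cmli
Hunk 4: at line 5 remove [flna,hwl] add [cwmc,xrqyh,ayz] -> 12 lines: jfaew mrqzv ippb aet btlb cwmc xrqyh ayz onmjd mgf ngxat cmli

Answer: jfaew
mrqzv
ippb
aet
btlb
cwmc
xrqyh
ayz
onmjd
mgf
ngxat
cmli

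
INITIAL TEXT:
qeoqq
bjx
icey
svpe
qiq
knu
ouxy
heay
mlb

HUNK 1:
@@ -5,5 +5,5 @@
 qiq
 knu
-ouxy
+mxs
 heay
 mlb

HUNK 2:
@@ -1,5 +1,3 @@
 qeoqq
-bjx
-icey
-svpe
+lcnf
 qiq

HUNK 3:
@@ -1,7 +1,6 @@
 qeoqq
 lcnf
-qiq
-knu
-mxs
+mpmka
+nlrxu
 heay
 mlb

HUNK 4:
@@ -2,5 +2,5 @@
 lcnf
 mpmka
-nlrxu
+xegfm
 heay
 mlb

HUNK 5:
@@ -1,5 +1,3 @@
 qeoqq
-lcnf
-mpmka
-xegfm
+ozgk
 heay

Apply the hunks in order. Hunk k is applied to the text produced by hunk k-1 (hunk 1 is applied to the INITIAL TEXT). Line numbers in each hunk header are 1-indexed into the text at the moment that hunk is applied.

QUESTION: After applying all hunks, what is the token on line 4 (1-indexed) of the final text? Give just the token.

Hunk 1: at line 5 remove [ouxy] add [mxs] -> 9 lines: qeoqq bjx icey svpe qiq knu mxs heay mlb
Hunk 2: at line 1 remove [bjx,icey,svpe] add [lcnf] -> 7 lines: qeoqq lcnf qiq knu mxs heay mlb
Hunk 3: at line 1 remove [qiq,knu,mxs] add [mpmka,nlrxu] -> 6 lines: qeoqq lcnf mpmka nlrxu heay mlb
Hunk 4: at line 2 remove [nlrxu] add [xegfm] -> 6 lines: qeoqq lcnf mpmka xegfm heay mlb
Hunk 5: at line 1 remove [lcnf,mpmka,xegfm] add [ozgk] -> 4 lines: qeoqq ozgk heay mlb
Final line 4: mlb

Answer: mlb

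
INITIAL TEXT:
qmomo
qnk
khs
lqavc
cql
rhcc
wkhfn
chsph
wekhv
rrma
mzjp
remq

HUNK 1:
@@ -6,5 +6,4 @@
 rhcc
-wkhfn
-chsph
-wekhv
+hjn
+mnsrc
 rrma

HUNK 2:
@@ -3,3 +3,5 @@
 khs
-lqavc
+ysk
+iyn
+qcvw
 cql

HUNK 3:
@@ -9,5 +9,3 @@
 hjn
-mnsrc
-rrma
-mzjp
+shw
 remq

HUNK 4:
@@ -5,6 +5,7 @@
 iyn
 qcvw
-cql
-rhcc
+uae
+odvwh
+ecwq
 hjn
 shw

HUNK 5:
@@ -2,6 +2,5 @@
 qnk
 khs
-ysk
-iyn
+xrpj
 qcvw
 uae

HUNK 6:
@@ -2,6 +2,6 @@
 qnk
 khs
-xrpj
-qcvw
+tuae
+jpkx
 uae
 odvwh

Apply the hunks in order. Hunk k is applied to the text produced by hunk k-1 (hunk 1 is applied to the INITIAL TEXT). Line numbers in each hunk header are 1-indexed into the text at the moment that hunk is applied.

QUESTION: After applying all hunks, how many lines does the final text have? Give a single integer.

Answer: 11

Derivation:
Hunk 1: at line 6 remove [wkhfn,chsph,wekhv] add [hjn,mnsrc] -> 11 lines: qmomo qnk khs lqavc cql rhcc hjn mnsrc rrma mzjp remq
Hunk 2: at line 3 remove [lqavc] add [ysk,iyn,qcvw] -> 13 lines: qmomo qnk khs ysk iyn qcvw cql rhcc hjn mnsrc rrma mzjp remq
Hunk 3: at line 9 remove [mnsrc,rrma,mzjp] add [shw] -> 11 lines: qmomo qnk khs ysk iyn qcvw cql rhcc hjn shw remq
Hunk 4: at line 5 remove [cql,rhcc] add [uae,odvwh,ecwq] -> 12 lines: qmomo qnk khs ysk iyn qcvw uae odvwh ecwq hjn shw remq
Hunk 5: at line 2 remove [ysk,iyn] add [xrpj] -> 11 lines: qmomo qnk khs xrpj qcvw uae odvwh ecwq hjn shw remq
Hunk 6: at line 2 remove [xrpj,qcvw] add [tuae,jpkx] -> 11 lines: qmomo qnk khs tuae jpkx uae odvwh ecwq hjn shw remq
Final line count: 11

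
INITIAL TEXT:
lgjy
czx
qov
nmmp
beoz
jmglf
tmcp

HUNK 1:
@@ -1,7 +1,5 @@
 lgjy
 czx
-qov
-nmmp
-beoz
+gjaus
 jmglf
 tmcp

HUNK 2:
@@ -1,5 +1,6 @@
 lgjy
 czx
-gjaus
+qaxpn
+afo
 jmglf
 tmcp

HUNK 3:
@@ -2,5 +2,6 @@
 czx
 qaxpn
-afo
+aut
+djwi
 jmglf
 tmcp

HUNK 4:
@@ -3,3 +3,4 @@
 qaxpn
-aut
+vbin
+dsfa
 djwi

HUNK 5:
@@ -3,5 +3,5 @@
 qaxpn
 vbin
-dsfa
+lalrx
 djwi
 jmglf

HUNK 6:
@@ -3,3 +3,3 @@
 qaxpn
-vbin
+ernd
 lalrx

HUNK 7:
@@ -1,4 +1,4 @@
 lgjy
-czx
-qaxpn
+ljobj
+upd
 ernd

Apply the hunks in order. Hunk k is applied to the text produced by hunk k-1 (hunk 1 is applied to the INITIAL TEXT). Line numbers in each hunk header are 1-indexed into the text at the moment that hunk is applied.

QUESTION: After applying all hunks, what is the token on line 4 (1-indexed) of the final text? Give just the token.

Answer: ernd

Derivation:
Hunk 1: at line 1 remove [qov,nmmp,beoz] add [gjaus] -> 5 lines: lgjy czx gjaus jmglf tmcp
Hunk 2: at line 1 remove [gjaus] add [qaxpn,afo] -> 6 lines: lgjy czx qaxpn afo jmglf tmcp
Hunk 3: at line 2 remove [afo] add [aut,djwi] -> 7 lines: lgjy czx qaxpn aut djwi jmglf tmcp
Hunk 4: at line 3 remove [aut] add [vbin,dsfa] -> 8 lines: lgjy czx qaxpn vbin dsfa djwi jmglf tmcp
Hunk 5: at line 3 remove [dsfa] add [lalrx] -> 8 lines: lgjy czx qaxpn vbin lalrx djwi jmglf tmcp
Hunk 6: at line 3 remove [vbin] add [ernd] -> 8 lines: lgjy czx qaxpn ernd lalrx djwi jmglf tmcp
Hunk 7: at line 1 remove [czx,qaxpn] add [ljobj,upd] -> 8 lines: lgjy ljobj upd ernd lalrx djwi jmglf tmcp
Final line 4: ernd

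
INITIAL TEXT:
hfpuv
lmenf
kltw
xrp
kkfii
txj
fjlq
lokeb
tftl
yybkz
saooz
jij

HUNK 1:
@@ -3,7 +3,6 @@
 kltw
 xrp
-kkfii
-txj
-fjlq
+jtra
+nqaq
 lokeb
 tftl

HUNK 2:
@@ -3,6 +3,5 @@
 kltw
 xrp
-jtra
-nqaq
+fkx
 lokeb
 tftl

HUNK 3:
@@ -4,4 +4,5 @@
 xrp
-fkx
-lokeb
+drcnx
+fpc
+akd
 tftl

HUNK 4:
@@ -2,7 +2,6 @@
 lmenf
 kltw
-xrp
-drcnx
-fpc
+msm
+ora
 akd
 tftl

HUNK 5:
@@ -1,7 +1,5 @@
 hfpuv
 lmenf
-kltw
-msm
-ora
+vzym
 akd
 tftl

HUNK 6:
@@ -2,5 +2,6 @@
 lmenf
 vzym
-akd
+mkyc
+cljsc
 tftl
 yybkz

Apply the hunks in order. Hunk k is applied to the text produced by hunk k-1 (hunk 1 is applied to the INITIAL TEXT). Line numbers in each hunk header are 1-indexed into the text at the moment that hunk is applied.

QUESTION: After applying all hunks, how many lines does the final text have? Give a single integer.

Answer: 9

Derivation:
Hunk 1: at line 3 remove [kkfii,txj,fjlq] add [jtra,nqaq] -> 11 lines: hfpuv lmenf kltw xrp jtra nqaq lokeb tftl yybkz saooz jij
Hunk 2: at line 3 remove [jtra,nqaq] add [fkx] -> 10 lines: hfpuv lmenf kltw xrp fkx lokeb tftl yybkz saooz jij
Hunk 3: at line 4 remove [fkx,lokeb] add [drcnx,fpc,akd] -> 11 lines: hfpuv lmenf kltw xrp drcnx fpc akd tftl yybkz saooz jij
Hunk 4: at line 2 remove [xrp,drcnx,fpc] add [msm,ora] -> 10 lines: hfpuv lmenf kltw msm ora akd tftl yybkz saooz jij
Hunk 5: at line 1 remove [kltw,msm,ora] add [vzym] -> 8 lines: hfpuv lmenf vzym akd tftl yybkz saooz jij
Hunk 6: at line 2 remove [akd] add [mkyc,cljsc] -> 9 lines: hfpuv lmenf vzym mkyc cljsc tftl yybkz saooz jij
Final line count: 9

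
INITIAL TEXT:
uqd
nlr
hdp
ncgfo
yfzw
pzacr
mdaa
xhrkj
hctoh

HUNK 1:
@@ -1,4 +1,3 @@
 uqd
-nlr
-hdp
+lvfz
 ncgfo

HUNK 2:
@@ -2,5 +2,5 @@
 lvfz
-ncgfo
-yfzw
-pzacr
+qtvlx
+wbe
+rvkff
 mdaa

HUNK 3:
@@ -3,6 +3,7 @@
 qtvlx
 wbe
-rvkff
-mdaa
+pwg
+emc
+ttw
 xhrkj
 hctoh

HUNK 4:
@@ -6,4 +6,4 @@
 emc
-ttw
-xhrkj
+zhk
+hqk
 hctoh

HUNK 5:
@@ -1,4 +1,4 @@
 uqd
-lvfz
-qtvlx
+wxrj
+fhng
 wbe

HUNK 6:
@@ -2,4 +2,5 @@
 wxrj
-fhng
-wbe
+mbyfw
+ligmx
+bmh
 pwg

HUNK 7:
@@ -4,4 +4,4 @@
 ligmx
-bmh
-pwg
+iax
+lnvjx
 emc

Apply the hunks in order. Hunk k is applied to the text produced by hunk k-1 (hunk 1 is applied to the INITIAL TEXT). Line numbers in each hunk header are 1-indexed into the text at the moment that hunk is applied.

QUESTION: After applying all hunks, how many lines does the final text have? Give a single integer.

Hunk 1: at line 1 remove [nlr,hdp] add [lvfz] -> 8 lines: uqd lvfz ncgfo yfzw pzacr mdaa xhrkj hctoh
Hunk 2: at line 2 remove [ncgfo,yfzw,pzacr] add [qtvlx,wbe,rvkff] -> 8 lines: uqd lvfz qtvlx wbe rvkff mdaa xhrkj hctoh
Hunk 3: at line 3 remove [rvkff,mdaa] add [pwg,emc,ttw] -> 9 lines: uqd lvfz qtvlx wbe pwg emc ttw xhrkj hctoh
Hunk 4: at line 6 remove [ttw,xhrkj] add [zhk,hqk] -> 9 lines: uqd lvfz qtvlx wbe pwg emc zhk hqk hctoh
Hunk 5: at line 1 remove [lvfz,qtvlx] add [wxrj,fhng] -> 9 lines: uqd wxrj fhng wbe pwg emc zhk hqk hctoh
Hunk 6: at line 2 remove [fhng,wbe] add [mbyfw,ligmx,bmh] -> 10 lines: uqd wxrj mbyfw ligmx bmh pwg emc zhk hqk hctoh
Hunk 7: at line 4 remove [bmh,pwg] add [iax,lnvjx] -> 10 lines: uqd wxrj mbyfw ligmx iax lnvjx emc zhk hqk hctoh
Final line count: 10

Answer: 10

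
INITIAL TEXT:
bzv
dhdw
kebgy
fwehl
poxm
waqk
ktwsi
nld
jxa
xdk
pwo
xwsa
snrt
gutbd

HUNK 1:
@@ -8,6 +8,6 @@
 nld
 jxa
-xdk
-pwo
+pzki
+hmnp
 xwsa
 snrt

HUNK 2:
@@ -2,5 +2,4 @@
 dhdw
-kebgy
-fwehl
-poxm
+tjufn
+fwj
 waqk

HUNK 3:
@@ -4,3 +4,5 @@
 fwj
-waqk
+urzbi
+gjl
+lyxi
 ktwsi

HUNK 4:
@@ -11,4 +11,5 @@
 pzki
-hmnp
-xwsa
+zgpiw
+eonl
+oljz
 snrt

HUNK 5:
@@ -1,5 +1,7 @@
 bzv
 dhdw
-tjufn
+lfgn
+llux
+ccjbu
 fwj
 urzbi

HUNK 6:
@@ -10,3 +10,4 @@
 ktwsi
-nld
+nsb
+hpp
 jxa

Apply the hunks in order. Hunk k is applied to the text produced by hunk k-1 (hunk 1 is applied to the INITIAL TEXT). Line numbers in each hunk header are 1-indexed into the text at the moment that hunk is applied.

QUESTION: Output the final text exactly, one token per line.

Hunk 1: at line 8 remove [xdk,pwo] add [pzki,hmnp] -> 14 lines: bzv dhdw kebgy fwehl poxm waqk ktwsi nld jxa pzki hmnp xwsa snrt gutbd
Hunk 2: at line 2 remove [kebgy,fwehl,poxm] add [tjufn,fwj] -> 13 lines: bzv dhdw tjufn fwj waqk ktwsi nld jxa pzki hmnp xwsa snrt gutbd
Hunk 3: at line 4 remove [waqk] add [urzbi,gjl,lyxi] -> 15 lines: bzv dhdw tjufn fwj urzbi gjl lyxi ktwsi nld jxa pzki hmnp xwsa snrt gutbd
Hunk 4: at line 11 remove [hmnp,xwsa] add [zgpiw,eonl,oljz] -> 16 lines: bzv dhdw tjufn fwj urzbi gjl lyxi ktwsi nld jxa pzki zgpiw eonl oljz snrt gutbd
Hunk 5: at line 1 remove [tjufn] add [lfgn,llux,ccjbu] -> 18 lines: bzv dhdw lfgn llux ccjbu fwj urzbi gjl lyxi ktwsi nld jxa pzki zgpiw eonl oljz snrt gutbd
Hunk 6: at line 10 remove [nld] add [nsb,hpp] -> 19 lines: bzv dhdw lfgn llux ccjbu fwj urzbi gjl lyxi ktwsi nsb hpp jxa pzki zgpiw eonl oljz snrt gutbd

Answer: bzv
dhdw
lfgn
llux
ccjbu
fwj
urzbi
gjl
lyxi
ktwsi
nsb
hpp
jxa
pzki
zgpiw
eonl
oljz
snrt
gutbd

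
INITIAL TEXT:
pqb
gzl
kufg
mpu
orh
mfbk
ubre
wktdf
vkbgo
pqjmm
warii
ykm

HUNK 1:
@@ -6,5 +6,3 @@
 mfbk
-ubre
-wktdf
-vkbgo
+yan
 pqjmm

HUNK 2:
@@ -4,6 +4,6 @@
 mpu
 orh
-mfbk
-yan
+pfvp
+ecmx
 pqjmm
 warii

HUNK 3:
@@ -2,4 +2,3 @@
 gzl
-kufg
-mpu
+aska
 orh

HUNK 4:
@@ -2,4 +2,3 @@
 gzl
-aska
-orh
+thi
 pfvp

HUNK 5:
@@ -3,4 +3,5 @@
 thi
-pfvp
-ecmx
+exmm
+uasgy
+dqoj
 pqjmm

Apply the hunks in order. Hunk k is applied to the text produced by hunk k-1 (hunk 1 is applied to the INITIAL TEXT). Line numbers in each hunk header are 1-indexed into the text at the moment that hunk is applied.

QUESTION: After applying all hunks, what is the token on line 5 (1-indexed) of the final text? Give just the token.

Answer: uasgy

Derivation:
Hunk 1: at line 6 remove [ubre,wktdf,vkbgo] add [yan] -> 10 lines: pqb gzl kufg mpu orh mfbk yan pqjmm warii ykm
Hunk 2: at line 4 remove [mfbk,yan] add [pfvp,ecmx] -> 10 lines: pqb gzl kufg mpu orh pfvp ecmx pqjmm warii ykm
Hunk 3: at line 2 remove [kufg,mpu] add [aska] -> 9 lines: pqb gzl aska orh pfvp ecmx pqjmm warii ykm
Hunk 4: at line 2 remove [aska,orh] add [thi] -> 8 lines: pqb gzl thi pfvp ecmx pqjmm warii ykm
Hunk 5: at line 3 remove [pfvp,ecmx] add [exmm,uasgy,dqoj] -> 9 lines: pqb gzl thi exmm uasgy dqoj pqjmm warii ykm
Final line 5: uasgy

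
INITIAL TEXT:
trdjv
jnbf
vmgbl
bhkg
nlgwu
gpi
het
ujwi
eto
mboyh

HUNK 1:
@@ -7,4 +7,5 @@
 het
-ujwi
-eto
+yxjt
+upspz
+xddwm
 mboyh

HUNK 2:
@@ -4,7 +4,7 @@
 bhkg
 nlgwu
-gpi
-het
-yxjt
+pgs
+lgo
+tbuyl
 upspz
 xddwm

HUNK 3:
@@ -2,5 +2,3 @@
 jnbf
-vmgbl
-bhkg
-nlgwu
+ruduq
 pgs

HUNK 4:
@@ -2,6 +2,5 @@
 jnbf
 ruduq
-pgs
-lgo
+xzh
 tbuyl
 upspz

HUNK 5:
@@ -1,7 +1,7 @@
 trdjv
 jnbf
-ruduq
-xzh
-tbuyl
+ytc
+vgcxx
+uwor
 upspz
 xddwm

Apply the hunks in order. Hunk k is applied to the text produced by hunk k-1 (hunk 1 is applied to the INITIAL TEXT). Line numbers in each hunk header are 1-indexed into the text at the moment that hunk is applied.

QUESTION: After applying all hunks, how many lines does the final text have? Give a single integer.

Hunk 1: at line 7 remove [ujwi,eto] add [yxjt,upspz,xddwm] -> 11 lines: trdjv jnbf vmgbl bhkg nlgwu gpi het yxjt upspz xddwm mboyh
Hunk 2: at line 4 remove [gpi,het,yxjt] add [pgs,lgo,tbuyl] -> 11 lines: trdjv jnbf vmgbl bhkg nlgwu pgs lgo tbuyl upspz xddwm mboyh
Hunk 3: at line 2 remove [vmgbl,bhkg,nlgwu] add [ruduq] -> 9 lines: trdjv jnbf ruduq pgs lgo tbuyl upspz xddwm mboyh
Hunk 4: at line 2 remove [pgs,lgo] add [xzh] -> 8 lines: trdjv jnbf ruduq xzh tbuyl upspz xddwm mboyh
Hunk 5: at line 1 remove [ruduq,xzh,tbuyl] add [ytc,vgcxx,uwor] -> 8 lines: trdjv jnbf ytc vgcxx uwor upspz xddwm mboyh
Final line count: 8

Answer: 8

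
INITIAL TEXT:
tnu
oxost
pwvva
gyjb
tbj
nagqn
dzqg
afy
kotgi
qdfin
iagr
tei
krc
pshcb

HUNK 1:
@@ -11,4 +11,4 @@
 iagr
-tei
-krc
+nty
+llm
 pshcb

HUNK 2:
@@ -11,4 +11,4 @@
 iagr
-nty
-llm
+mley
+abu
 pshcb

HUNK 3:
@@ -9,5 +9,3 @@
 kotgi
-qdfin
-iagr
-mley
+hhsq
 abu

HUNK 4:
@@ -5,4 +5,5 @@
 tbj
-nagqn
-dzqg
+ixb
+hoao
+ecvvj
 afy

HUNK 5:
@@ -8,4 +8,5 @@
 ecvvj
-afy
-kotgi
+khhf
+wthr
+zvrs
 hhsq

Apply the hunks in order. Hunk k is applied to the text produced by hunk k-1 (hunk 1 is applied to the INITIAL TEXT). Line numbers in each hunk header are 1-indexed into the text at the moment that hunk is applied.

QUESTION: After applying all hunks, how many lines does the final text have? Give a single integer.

Answer: 14

Derivation:
Hunk 1: at line 11 remove [tei,krc] add [nty,llm] -> 14 lines: tnu oxost pwvva gyjb tbj nagqn dzqg afy kotgi qdfin iagr nty llm pshcb
Hunk 2: at line 11 remove [nty,llm] add [mley,abu] -> 14 lines: tnu oxost pwvva gyjb tbj nagqn dzqg afy kotgi qdfin iagr mley abu pshcb
Hunk 3: at line 9 remove [qdfin,iagr,mley] add [hhsq] -> 12 lines: tnu oxost pwvva gyjb tbj nagqn dzqg afy kotgi hhsq abu pshcb
Hunk 4: at line 5 remove [nagqn,dzqg] add [ixb,hoao,ecvvj] -> 13 lines: tnu oxost pwvva gyjb tbj ixb hoao ecvvj afy kotgi hhsq abu pshcb
Hunk 5: at line 8 remove [afy,kotgi] add [khhf,wthr,zvrs] -> 14 lines: tnu oxost pwvva gyjb tbj ixb hoao ecvvj khhf wthr zvrs hhsq abu pshcb
Final line count: 14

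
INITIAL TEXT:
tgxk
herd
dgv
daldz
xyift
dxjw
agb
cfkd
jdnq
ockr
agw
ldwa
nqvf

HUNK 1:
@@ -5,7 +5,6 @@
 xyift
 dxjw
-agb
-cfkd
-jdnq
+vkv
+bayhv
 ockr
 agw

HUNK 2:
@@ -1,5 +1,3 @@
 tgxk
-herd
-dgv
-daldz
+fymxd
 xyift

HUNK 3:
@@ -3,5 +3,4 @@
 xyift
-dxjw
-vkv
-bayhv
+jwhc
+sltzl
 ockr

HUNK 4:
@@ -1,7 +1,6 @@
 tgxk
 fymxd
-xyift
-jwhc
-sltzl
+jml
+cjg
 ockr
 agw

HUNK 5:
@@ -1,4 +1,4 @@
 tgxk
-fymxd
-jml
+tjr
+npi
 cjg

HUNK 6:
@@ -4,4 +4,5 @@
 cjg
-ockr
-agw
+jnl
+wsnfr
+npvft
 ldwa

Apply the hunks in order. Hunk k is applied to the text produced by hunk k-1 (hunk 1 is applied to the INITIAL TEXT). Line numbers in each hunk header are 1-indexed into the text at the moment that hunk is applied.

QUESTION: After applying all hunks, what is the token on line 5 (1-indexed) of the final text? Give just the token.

Answer: jnl

Derivation:
Hunk 1: at line 5 remove [agb,cfkd,jdnq] add [vkv,bayhv] -> 12 lines: tgxk herd dgv daldz xyift dxjw vkv bayhv ockr agw ldwa nqvf
Hunk 2: at line 1 remove [herd,dgv,daldz] add [fymxd] -> 10 lines: tgxk fymxd xyift dxjw vkv bayhv ockr agw ldwa nqvf
Hunk 3: at line 3 remove [dxjw,vkv,bayhv] add [jwhc,sltzl] -> 9 lines: tgxk fymxd xyift jwhc sltzl ockr agw ldwa nqvf
Hunk 4: at line 1 remove [xyift,jwhc,sltzl] add [jml,cjg] -> 8 lines: tgxk fymxd jml cjg ockr agw ldwa nqvf
Hunk 5: at line 1 remove [fymxd,jml] add [tjr,npi] -> 8 lines: tgxk tjr npi cjg ockr agw ldwa nqvf
Hunk 6: at line 4 remove [ockr,agw] add [jnl,wsnfr,npvft] -> 9 lines: tgxk tjr npi cjg jnl wsnfr npvft ldwa nqvf
Final line 5: jnl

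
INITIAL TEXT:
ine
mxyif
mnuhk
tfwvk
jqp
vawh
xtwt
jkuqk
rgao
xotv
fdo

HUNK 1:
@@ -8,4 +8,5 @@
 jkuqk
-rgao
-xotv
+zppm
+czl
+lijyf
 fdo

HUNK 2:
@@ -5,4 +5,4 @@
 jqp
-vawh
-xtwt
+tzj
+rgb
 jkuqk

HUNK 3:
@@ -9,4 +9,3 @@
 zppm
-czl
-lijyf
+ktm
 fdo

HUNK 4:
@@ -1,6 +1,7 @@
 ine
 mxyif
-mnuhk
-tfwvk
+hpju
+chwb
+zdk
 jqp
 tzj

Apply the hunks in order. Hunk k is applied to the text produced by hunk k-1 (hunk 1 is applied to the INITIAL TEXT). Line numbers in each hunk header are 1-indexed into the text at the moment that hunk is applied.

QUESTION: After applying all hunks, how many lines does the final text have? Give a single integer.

Hunk 1: at line 8 remove [rgao,xotv] add [zppm,czl,lijyf] -> 12 lines: ine mxyif mnuhk tfwvk jqp vawh xtwt jkuqk zppm czl lijyf fdo
Hunk 2: at line 5 remove [vawh,xtwt] add [tzj,rgb] -> 12 lines: ine mxyif mnuhk tfwvk jqp tzj rgb jkuqk zppm czl lijyf fdo
Hunk 3: at line 9 remove [czl,lijyf] add [ktm] -> 11 lines: ine mxyif mnuhk tfwvk jqp tzj rgb jkuqk zppm ktm fdo
Hunk 4: at line 1 remove [mnuhk,tfwvk] add [hpju,chwb,zdk] -> 12 lines: ine mxyif hpju chwb zdk jqp tzj rgb jkuqk zppm ktm fdo
Final line count: 12

Answer: 12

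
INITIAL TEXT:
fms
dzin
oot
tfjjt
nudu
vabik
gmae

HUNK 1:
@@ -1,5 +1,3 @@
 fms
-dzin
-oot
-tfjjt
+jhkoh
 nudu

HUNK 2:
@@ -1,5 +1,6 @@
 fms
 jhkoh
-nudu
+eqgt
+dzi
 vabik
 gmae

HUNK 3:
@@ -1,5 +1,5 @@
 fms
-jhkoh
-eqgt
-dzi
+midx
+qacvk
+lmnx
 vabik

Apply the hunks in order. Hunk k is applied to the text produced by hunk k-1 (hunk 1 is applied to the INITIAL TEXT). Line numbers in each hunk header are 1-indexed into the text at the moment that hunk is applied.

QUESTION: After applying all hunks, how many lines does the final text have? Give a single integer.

Answer: 6

Derivation:
Hunk 1: at line 1 remove [dzin,oot,tfjjt] add [jhkoh] -> 5 lines: fms jhkoh nudu vabik gmae
Hunk 2: at line 1 remove [nudu] add [eqgt,dzi] -> 6 lines: fms jhkoh eqgt dzi vabik gmae
Hunk 3: at line 1 remove [jhkoh,eqgt,dzi] add [midx,qacvk,lmnx] -> 6 lines: fms midx qacvk lmnx vabik gmae
Final line count: 6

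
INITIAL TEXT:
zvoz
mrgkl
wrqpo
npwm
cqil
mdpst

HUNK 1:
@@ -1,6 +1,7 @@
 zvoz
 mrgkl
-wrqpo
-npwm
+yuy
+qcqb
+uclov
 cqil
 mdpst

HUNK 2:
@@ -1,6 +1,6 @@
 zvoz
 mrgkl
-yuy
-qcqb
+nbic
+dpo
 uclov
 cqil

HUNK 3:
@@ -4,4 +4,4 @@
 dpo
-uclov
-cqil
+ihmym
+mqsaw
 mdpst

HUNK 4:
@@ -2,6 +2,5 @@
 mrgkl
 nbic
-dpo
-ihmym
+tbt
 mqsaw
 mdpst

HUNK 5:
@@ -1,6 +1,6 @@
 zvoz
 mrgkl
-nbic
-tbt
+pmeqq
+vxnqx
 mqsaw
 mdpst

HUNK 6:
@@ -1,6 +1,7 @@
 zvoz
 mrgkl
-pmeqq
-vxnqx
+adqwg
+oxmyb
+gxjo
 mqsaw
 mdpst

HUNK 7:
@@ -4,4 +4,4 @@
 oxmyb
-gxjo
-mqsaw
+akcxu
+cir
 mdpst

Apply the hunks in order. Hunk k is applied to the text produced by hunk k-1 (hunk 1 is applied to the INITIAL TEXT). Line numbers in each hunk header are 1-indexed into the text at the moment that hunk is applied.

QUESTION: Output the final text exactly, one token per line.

Hunk 1: at line 1 remove [wrqpo,npwm] add [yuy,qcqb,uclov] -> 7 lines: zvoz mrgkl yuy qcqb uclov cqil mdpst
Hunk 2: at line 1 remove [yuy,qcqb] add [nbic,dpo] -> 7 lines: zvoz mrgkl nbic dpo uclov cqil mdpst
Hunk 3: at line 4 remove [uclov,cqil] add [ihmym,mqsaw] -> 7 lines: zvoz mrgkl nbic dpo ihmym mqsaw mdpst
Hunk 4: at line 2 remove [dpo,ihmym] add [tbt] -> 6 lines: zvoz mrgkl nbic tbt mqsaw mdpst
Hunk 5: at line 1 remove [nbic,tbt] add [pmeqq,vxnqx] -> 6 lines: zvoz mrgkl pmeqq vxnqx mqsaw mdpst
Hunk 6: at line 1 remove [pmeqq,vxnqx] add [adqwg,oxmyb,gxjo] -> 7 lines: zvoz mrgkl adqwg oxmyb gxjo mqsaw mdpst
Hunk 7: at line 4 remove [gxjo,mqsaw] add [akcxu,cir] -> 7 lines: zvoz mrgkl adqwg oxmyb akcxu cir mdpst

Answer: zvoz
mrgkl
adqwg
oxmyb
akcxu
cir
mdpst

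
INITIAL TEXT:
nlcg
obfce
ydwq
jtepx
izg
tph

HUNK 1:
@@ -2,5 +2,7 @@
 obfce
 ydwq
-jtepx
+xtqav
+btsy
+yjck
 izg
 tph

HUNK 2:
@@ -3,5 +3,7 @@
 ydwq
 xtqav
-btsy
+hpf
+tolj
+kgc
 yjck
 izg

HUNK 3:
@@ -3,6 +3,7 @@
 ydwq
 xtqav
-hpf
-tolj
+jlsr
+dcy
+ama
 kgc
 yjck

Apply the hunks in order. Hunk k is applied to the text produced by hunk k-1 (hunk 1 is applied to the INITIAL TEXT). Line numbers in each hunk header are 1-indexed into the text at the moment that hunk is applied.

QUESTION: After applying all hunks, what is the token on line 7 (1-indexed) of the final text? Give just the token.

Answer: ama

Derivation:
Hunk 1: at line 2 remove [jtepx] add [xtqav,btsy,yjck] -> 8 lines: nlcg obfce ydwq xtqav btsy yjck izg tph
Hunk 2: at line 3 remove [btsy] add [hpf,tolj,kgc] -> 10 lines: nlcg obfce ydwq xtqav hpf tolj kgc yjck izg tph
Hunk 3: at line 3 remove [hpf,tolj] add [jlsr,dcy,ama] -> 11 lines: nlcg obfce ydwq xtqav jlsr dcy ama kgc yjck izg tph
Final line 7: ama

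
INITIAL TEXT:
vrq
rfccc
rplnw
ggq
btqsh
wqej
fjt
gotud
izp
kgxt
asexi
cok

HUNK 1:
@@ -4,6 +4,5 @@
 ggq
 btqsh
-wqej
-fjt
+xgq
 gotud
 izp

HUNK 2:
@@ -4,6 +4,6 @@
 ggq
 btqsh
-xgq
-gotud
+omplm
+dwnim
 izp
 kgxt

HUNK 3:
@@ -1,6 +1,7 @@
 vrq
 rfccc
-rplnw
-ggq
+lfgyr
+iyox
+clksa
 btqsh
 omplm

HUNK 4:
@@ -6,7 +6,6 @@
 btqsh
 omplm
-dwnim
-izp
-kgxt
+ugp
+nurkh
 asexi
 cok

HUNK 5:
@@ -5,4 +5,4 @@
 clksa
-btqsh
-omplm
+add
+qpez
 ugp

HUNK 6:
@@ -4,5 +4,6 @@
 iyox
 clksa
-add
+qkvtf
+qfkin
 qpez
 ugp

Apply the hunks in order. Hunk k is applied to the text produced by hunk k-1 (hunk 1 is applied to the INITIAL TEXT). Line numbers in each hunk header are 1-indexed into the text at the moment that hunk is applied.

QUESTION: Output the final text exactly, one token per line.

Hunk 1: at line 4 remove [wqej,fjt] add [xgq] -> 11 lines: vrq rfccc rplnw ggq btqsh xgq gotud izp kgxt asexi cok
Hunk 2: at line 4 remove [xgq,gotud] add [omplm,dwnim] -> 11 lines: vrq rfccc rplnw ggq btqsh omplm dwnim izp kgxt asexi cok
Hunk 3: at line 1 remove [rplnw,ggq] add [lfgyr,iyox,clksa] -> 12 lines: vrq rfccc lfgyr iyox clksa btqsh omplm dwnim izp kgxt asexi cok
Hunk 4: at line 6 remove [dwnim,izp,kgxt] add [ugp,nurkh] -> 11 lines: vrq rfccc lfgyr iyox clksa btqsh omplm ugp nurkh asexi cok
Hunk 5: at line 5 remove [btqsh,omplm] add [add,qpez] -> 11 lines: vrq rfccc lfgyr iyox clksa add qpez ugp nurkh asexi cok
Hunk 6: at line 4 remove [add] add [qkvtf,qfkin] -> 12 lines: vrq rfccc lfgyr iyox clksa qkvtf qfkin qpez ugp nurkh asexi cok

Answer: vrq
rfccc
lfgyr
iyox
clksa
qkvtf
qfkin
qpez
ugp
nurkh
asexi
cok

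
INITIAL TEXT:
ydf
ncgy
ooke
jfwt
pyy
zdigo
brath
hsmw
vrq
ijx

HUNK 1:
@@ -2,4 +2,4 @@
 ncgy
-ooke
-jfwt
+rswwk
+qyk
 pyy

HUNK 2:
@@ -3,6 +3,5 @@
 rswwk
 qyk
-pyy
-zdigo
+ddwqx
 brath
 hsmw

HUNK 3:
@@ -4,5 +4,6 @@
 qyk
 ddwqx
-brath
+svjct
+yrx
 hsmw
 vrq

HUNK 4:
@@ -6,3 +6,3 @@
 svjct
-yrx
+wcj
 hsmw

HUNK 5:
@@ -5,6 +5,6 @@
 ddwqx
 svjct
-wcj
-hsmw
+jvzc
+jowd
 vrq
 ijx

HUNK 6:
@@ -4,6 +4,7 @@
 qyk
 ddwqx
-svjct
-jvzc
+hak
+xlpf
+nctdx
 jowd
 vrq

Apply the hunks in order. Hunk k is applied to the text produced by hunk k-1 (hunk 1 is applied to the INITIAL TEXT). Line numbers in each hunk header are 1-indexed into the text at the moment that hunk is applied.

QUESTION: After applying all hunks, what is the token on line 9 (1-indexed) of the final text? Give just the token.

Answer: jowd

Derivation:
Hunk 1: at line 2 remove [ooke,jfwt] add [rswwk,qyk] -> 10 lines: ydf ncgy rswwk qyk pyy zdigo brath hsmw vrq ijx
Hunk 2: at line 3 remove [pyy,zdigo] add [ddwqx] -> 9 lines: ydf ncgy rswwk qyk ddwqx brath hsmw vrq ijx
Hunk 3: at line 4 remove [brath] add [svjct,yrx] -> 10 lines: ydf ncgy rswwk qyk ddwqx svjct yrx hsmw vrq ijx
Hunk 4: at line 6 remove [yrx] add [wcj] -> 10 lines: ydf ncgy rswwk qyk ddwqx svjct wcj hsmw vrq ijx
Hunk 5: at line 5 remove [wcj,hsmw] add [jvzc,jowd] -> 10 lines: ydf ncgy rswwk qyk ddwqx svjct jvzc jowd vrq ijx
Hunk 6: at line 4 remove [svjct,jvzc] add [hak,xlpf,nctdx] -> 11 lines: ydf ncgy rswwk qyk ddwqx hak xlpf nctdx jowd vrq ijx
Final line 9: jowd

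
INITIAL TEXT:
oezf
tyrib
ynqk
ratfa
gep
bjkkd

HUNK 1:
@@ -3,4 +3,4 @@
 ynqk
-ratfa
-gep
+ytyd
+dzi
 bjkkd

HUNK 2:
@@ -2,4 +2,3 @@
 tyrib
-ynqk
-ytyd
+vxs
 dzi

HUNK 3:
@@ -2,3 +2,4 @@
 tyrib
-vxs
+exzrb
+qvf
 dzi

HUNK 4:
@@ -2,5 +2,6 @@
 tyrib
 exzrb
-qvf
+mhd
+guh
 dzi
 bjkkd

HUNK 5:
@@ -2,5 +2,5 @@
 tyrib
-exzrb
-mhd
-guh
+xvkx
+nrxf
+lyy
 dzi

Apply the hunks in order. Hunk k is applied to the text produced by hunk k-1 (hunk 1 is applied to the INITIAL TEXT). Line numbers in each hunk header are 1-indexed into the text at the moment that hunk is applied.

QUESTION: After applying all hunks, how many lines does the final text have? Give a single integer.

Answer: 7

Derivation:
Hunk 1: at line 3 remove [ratfa,gep] add [ytyd,dzi] -> 6 lines: oezf tyrib ynqk ytyd dzi bjkkd
Hunk 2: at line 2 remove [ynqk,ytyd] add [vxs] -> 5 lines: oezf tyrib vxs dzi bjkkd
Hunk 3: at line 2 remove [vxs] add [exzrb,qvf] -> 6 lines: oezf tyrib exzrb qvf dzi bjkkd
Hunk 4: at line 2 remove [qvf] add [mhd,guh] -> 7 lines: oezf tyrib exzrb mhd guh dzi bjkkd
Hunk 5: at line 2 remove [exzrb,mhd,guh] add [xvkx,nrxf,lyy] -> 7 lines: oezf tyrib xvkx nrxf lyy dzi bjkkd
Final line count: 7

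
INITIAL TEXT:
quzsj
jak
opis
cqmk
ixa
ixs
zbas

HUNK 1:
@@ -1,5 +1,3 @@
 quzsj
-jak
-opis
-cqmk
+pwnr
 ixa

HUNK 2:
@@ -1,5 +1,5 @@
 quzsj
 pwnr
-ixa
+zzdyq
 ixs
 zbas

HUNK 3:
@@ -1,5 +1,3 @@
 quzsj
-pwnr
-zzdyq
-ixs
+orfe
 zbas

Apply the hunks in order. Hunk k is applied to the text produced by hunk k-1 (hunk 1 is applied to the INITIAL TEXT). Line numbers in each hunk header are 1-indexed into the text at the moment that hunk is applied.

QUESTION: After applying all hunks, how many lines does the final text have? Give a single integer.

Hunk 1: at line 1 remove [jak,opis,cqmk] add [pwnr] -> 5 lines: quzsj pwnr ixa ixs zbas
Hunk 2: at line 1 remove [ixa] add [zzdyq] -> 5 lines: quzsj pwnr zzdyq ixs zbas
Hunk 3: at line 1 remove [pwnr,zzdyq,ixs] add [orfe] -> 3 lines: quzsj orfe zbas
Final line count: 3

Answer: 3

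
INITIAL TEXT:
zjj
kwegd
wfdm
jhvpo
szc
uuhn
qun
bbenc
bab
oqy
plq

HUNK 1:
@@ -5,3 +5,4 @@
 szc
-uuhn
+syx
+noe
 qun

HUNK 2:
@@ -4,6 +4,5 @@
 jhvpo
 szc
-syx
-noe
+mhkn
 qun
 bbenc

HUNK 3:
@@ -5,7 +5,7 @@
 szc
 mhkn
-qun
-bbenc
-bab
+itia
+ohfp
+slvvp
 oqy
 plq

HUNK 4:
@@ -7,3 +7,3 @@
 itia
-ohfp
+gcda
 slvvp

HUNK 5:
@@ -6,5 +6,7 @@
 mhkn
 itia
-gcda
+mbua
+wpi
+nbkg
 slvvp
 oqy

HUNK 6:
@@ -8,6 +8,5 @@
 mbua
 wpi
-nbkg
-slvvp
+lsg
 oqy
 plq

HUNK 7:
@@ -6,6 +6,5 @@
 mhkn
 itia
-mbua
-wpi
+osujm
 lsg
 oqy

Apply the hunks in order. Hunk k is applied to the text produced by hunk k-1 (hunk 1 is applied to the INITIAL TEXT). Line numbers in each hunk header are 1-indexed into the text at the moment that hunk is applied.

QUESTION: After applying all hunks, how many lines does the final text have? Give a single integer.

Hunk 1: at line 5 remove [uuhn] add [syx,noe] -> 12 lines: zjj kwegd wfdm jhvpo szc syx noe qun bbenc bab oqy plq
Hunk 2: at line 4 remove [syx,noe] add [mhkn] -> 11 lines: zjj kwegd wfdm jhvpo szc mhkn qun bbenc bab oqy plq
Hunk 3: at line 5 remove [qun,bbenc,bab] add [itia,ohfp,slvvp] -> 11 lines: zjj kwegd wfdm jhvpo szc mhkn itia ohfp slvvp oqy plq
Hunk 4: at line 7 remove [ohfp] add [gcda] -> 11 lines: zjj kwegd wfdm jhvpo szc mhkn itia gcda slvvp oqy plq
Hunk 5: at line 6 remove [gcda] add [mbua,wpi,nbkg] -> 13 lines: zjj kwegd wfdm jhvpo szc mhkn itia mbua wpi nbkg slvvp oqy plq
Hunk 6: at line 8 remove [nbkg,slvvp] add [lsg] -> 12 lines: zjj kwegd wfdm jhvpo szc mhkn itia mbua wpi lsg oqy plq
Hunk 7: at line 6 remove [mbua,wpi] add [osujm] -> 11 lines: zjj kwegd wfdm jhvpo szc mhkn itia osujm lsg oqy plq
Final line count: 11

Answer: 11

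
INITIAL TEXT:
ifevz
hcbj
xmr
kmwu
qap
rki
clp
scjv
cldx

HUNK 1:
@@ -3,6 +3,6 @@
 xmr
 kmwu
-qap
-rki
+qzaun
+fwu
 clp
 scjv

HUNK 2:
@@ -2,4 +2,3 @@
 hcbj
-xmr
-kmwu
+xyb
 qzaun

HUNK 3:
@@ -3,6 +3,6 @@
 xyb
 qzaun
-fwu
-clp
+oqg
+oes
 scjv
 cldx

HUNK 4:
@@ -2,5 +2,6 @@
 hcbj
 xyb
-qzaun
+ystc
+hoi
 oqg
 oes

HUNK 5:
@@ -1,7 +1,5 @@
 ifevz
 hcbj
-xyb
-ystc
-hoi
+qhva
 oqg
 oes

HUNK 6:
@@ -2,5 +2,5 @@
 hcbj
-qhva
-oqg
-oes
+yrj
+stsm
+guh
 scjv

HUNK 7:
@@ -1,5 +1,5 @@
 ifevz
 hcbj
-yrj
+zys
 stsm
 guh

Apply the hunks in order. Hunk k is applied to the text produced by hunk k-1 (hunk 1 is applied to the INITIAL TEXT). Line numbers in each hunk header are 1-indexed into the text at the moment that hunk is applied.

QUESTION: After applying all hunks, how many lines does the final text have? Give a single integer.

Hunk 1: at line 3 remove [qap,rki] add [qzaun,fwu] -> 9 lines: ifevz hcbj xmr kmwu qzaun fwu clp scjv cldx
Hunk 2: at line 2 remove [xmr,kmwu] add [xyb] -> 8 lines: ifevz hcbj xyb qzaun fwu clp scjv cldx
Hunk 3: at line 3 remove [fwu,clp] add [oqg,oes] -> 8 lines: ifevz hcbj xyb qzaun oqg oes scjv cldx
Hunk 4: at line 2 remove [qzaun] add [ystc,hoi] -> 9 lines: ifevz hcbj xyb ystc hoi oqg oes scjv cldx
Hunk 5: at line 1 remove [xyb,ystc,hoi] add [qhva] -> 7 lines: ifevz hcbj qhva oqg oes scjv cldx
Hunk 6: at line 2 remove [qhva,oqg,oes] add [yrj,stsm,guh] -> 7 lines: ifevz hcbj yrj stsm guh scjv cldx
Hunk 7: at line 1 remove [yrj] add [zys] -> 7 lines: ifevz hcbj zys stsm guh scjv cldx
Final line count: 7

Answer: 7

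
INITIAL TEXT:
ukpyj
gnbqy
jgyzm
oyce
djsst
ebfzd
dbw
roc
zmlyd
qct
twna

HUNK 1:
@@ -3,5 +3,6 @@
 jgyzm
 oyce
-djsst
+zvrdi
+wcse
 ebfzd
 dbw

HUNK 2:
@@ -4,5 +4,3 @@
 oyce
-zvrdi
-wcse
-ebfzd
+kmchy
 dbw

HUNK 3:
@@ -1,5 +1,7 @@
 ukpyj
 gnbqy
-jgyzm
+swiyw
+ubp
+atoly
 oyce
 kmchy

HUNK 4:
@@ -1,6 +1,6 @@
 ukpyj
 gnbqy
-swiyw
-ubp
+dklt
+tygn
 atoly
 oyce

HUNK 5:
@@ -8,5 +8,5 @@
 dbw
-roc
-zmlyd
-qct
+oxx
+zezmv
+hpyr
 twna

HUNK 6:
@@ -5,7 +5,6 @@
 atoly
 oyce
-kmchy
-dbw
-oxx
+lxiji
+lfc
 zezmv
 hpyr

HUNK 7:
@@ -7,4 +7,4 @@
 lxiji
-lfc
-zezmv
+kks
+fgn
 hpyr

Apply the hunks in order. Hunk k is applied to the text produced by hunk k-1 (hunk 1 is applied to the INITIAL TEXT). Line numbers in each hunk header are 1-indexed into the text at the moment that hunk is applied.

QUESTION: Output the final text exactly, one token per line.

Hunk 1: at line 3 remove [djsst] add [zvrdi,wcse] -> 12 lines: ukpyj gnbqy jgyzm oyce zvrdi wcse ebfzd dbw roc zmlyd qct twna
Hunk 2: at line 4 remove [zvrdi,wcse,ebfzd] add [kmchy] -> 10 lines: ukpyj gnbqy jgyzm oyce kmchy dbw roc zmlyd qct twna
Hunk 3: at line 1 remove [jgyzm] add [swiyw,ubp,atoly] -> 12 lines: ukpyj gnbqy swiyw ubp atoly oyce kmchy dbw roc zmlyd qct twna
Hunk 4: at line 1 remove [swiyw,ubp] add [dklt,tygn] -> 12 lines: ukpyj gnbqy dklt tygn atoly oyce kmchy dbw roc zmlyd qct twna
Hunk 5: at line 8 remove [roc,zmlyd,qct] add [oxx,zezmv,hpyr] -> 12 lines: ukpyj gnbqy dklt tygn atoly oyce kmchy dbw oxx zezmv hpyr twna
Hunk 6: at line 5 remove [kmchy,dbw,oxx] add [lxiji,lfc] -> 11 lines: ukpyj gnbqy dklt tygn atoly oyce lxiji lfc zezmv hpyr twna
Hunk 7: at line 7 remove [lfc,zezmv] add [kks,fgn] -> 11 lines: ukpyj gnbqy dklt tygn atoly oyce lxiji kks fgn hpyr twna

Answer: ukpyj
gnbqy
dklt
tygn
atoly
oyce
lxiji
kks
fgn
hpyr
twna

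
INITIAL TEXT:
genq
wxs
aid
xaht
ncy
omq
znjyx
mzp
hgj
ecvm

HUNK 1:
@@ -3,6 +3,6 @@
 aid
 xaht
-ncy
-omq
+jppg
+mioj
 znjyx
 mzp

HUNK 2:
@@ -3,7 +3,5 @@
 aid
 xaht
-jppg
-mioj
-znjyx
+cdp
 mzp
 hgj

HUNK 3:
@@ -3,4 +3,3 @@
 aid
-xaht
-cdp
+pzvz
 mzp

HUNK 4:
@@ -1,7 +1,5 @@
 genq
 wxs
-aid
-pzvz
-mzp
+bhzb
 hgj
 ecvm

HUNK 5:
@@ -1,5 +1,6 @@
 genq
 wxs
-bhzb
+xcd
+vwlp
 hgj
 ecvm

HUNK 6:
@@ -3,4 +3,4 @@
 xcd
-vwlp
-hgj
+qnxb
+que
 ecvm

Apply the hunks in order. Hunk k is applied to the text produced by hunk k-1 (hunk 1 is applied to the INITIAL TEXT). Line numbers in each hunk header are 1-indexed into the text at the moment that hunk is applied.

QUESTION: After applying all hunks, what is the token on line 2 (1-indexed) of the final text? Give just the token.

Answer: wxs

Derivation:
Hunk 1: at line 3 remove [ncy,omq] add [jppg,mioj] -> 10 lines: genq wxs aid xaht jppg mioj znjyx mzp hgj ecvm
Hunk 2: at line 3 remove [jppg,mioj,znjyx] add [cdp] -> 8 lines: genq wxs aid xaht cdp mzp hgj ecvm
Hunk 3: at line 3 remove [xaht,cdp] add [pzvz] -> 7 lines: genq wxs aid pzvz mzp hgj ecvm
Hunk 4: at line 1 remove [aid,pzvz,mzp] add [bhzb] -> 5 lines: genq wxs bhzb hgj ecvm
Hunk 5: at line 1 remove [bhzb] add [xcd,vwlp] -> 6 lines: genq wxs xcd vwlp hgj ecvm
Hunk 6: at line 3 remove [vwlp,hgj] add [qnxb,que] -> 6 lines: genq wxs xcd qnxb que ecvm
Final line 2: wxs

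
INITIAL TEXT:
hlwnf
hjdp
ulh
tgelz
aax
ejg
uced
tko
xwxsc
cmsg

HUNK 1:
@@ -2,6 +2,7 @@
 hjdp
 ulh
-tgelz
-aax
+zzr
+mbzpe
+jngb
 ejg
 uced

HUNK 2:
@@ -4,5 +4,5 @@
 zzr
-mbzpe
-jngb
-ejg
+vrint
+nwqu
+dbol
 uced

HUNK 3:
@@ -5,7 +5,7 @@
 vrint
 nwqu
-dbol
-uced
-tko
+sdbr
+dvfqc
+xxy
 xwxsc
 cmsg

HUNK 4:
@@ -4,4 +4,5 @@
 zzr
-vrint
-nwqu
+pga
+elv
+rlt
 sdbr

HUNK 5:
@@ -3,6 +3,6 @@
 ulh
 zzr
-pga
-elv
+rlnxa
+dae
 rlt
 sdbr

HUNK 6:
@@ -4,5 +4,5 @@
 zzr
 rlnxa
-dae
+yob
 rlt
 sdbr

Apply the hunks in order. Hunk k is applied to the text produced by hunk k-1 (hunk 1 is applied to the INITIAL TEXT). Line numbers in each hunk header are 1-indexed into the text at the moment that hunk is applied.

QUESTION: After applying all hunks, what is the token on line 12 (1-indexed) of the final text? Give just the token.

Answer: cmsg

Derivation:
Hunk 1: at line 2 remove [tgelz,aax] add [zzr,mbzpe,jngb] -> 11 lines: hlwnf hjdp ulh zzr mbzpe jngb ejg uced tko xwxsc cmsg
Hunk 2: at line 4 remove [mbzpe,jngb,ejg] add [vrint,nwqu,dbol] -> 11 lines: hlwnf hjdp ulh zzr vrint nwqu dbol uced tko xwxsc cmsg
Hunk 3: at line 5 remove [dbol,uced,tko] add [sdbr,dvfqc,xxy] -> 11 lines: hlwnf hjdp ulh zzr vrint nwqu sdbr dvfqc xxy xwxsc cmsg
Hunk 4: at line 4 remove [vrint,nwqu] add [pga,elv,rlt] -> 12 lines: hlwnf hjdp ulh zzr pga elv rlt sdbr dvfqc xxy xwxsc cmsg
Hunk 5: at line 3 remove [pga,elv] add [rlnxa,dae] -> 12 lines: hlwnf hjdp ulh zzr rlnxa dae rlt sdbr dvfqc xxy xwxsc cmsg
Hunk 6: at line 4 remove [dae] add [yob] -> 12 lines: hlwnf hjdp ulh zzr rlnxa yob rlt sdbr dvfqc xxy xwxsc cmsg
Final line 12: cmsg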